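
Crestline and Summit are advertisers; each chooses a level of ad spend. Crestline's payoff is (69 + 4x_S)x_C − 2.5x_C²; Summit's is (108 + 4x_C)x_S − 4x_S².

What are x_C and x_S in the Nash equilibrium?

Expanding Crestline's payoff: 69x_C + 4x_Sx_C − 2.5x_C².
∂π/∂x_C = 69 + 4x_S − 5x_C = 0, so x_C = 13.8 + 0.8x_S.
Likewise for Summit: x_S = 13.5 + 0.5x_C.
Substituting the second reaction function into the first: x_C = 13.8 + 0.8(13.5 + 0.5x_C), which gives 0.6x_C = 24.6 ⇒ x_C = 41.
Then x_S = 13.5 + 0.5·41 = 34.

41, 34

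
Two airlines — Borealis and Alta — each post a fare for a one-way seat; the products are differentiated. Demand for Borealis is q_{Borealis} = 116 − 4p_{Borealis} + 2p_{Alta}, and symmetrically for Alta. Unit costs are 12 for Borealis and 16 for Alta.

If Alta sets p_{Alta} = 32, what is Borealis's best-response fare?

28.5

Borealis's profit: π = (p_{Borealis} − 12)(116 − 4p_{Borealis} + 2p_{Alta}).
∂π/∂p_{Borealis} = 164 − 8p_{Borealis} + 2p_{Alta} = 0 ⇒ p_{Borealis} = 20.5 + 0.25p_{Alta}.
At p_{Alta} = 32: p_{Borealis} = 20.5 + 0.25·32 = 28.5.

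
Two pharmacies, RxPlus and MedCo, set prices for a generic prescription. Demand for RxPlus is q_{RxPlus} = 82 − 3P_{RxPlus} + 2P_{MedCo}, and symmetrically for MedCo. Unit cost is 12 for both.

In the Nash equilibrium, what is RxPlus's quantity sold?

RxPlus's profit: π = (P_{RxPlus} − 12)(82 − 3P_{RxPlus} + 2P_{MedCo}).
∂π/∂P_{RxPlus} = 118 − 6P_{RxPlus} + 2P_{MedCo} = 0 ⇒ P_{RxPlus} = 59/3 + (1/3)P_{MedCo}.
The game is symmetric, so in equilibrium P_{MedCo} = P_{RxPlus}: the reaction function gives (2/3)P_{RxPlus} = 59/3, hence P_{RxPlus} = 29.5.
q_{RxPlus} = 82 − 3·29.5 + 2·29.5 = 52.5.

52.5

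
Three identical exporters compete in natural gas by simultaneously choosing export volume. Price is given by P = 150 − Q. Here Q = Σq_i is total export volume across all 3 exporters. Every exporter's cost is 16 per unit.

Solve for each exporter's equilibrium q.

33.5

A representative exporter's profit is π_i = q_i(150 − Q) − 16q_i, with Q = q_i + Σ_{j≠i} q_j.
First-order condition: 134 − 2q_i − Σ_{j≠i} q_j = 0.
With identical exporters, set every q_j = q: then 134 − 2q − 2q = 0, i.e. q = 134/4 = 33.5.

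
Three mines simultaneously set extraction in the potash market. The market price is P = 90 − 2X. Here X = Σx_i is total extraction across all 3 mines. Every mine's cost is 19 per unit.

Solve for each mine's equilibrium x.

A representative mine's profit is π_i = x_i(90 − 2X) − 19x_i, with X = x_i + Σ_{j≠i} x_j.
First-order condition: 71 − 4x_i − 2Σ_{j≠i} x_j = 0.
With identical mines, set every x_j = x: then 71 − 4x − 4x = 0, i.e. x = 71/8 = 8.875.

8.875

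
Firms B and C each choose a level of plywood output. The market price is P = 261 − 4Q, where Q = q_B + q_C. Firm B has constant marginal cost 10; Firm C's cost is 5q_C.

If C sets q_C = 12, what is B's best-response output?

25.375

Firm B's profit: π = q_B(261 − 4(q_B + q_C)) − 10q_B.
∂π/∂q_B = 251 − 8q_B − 4q_C = 0, so q_B = 31.375 − 0.5q_C.
At q_C = 12: q_B = 31.375 − 0.5·12 = 25.375.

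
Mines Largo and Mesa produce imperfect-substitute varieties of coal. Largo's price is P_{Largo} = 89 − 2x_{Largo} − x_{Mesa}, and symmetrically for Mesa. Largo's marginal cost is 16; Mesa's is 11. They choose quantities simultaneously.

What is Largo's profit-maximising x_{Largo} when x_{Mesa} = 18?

13.75

Mine Largo's profit: π = x_{Largo}(89 − 2x_{Largo} − x_{Mesa}) − 16x_{Largo}.
∂π/∂x_{Largo} = 73 − 4x_{Largo} − x_{Mesa} = 0 ⇒ x_{Largo} = 18.25 − 0.25x_{Mesa}.
At x_{Mesa} = 18: x_{Largo} = 18.25 − 0.25·18 = 13.75.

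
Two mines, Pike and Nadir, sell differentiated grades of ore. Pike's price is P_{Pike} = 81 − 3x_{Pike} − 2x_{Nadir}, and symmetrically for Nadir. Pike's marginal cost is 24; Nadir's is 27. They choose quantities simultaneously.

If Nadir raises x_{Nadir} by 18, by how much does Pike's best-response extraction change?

-6

Mine Pike's profit: π = x_{Pike}(81 − 3x_{Pike} − 2x_{Nadir}) − 24x_{Pike}.
∂π/∂x_{Pike} = 57 − 6x_{Pike} − 2x_{Nadir} = 0 ⇒ x_{Pike} = 9.5 − (1/3)x_{Nadir}.
The reaction-function slope is −1/3, so an 18-unit rise in x_{Nadir} moves x_{Pike} by −1/3 × 18 = −6. Pike's best response falls — the actions are strategic substitutes.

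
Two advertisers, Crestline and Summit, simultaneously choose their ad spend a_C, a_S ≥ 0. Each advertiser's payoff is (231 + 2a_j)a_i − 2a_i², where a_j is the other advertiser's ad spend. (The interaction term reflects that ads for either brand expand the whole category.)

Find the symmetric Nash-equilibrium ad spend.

Crestline's payoff is (231 + 2a_S)a_C − 2a_C².
∂π/∂a_C = 231 + 2a_S − 4a_C = 0, so a_C = 57.75 + 0.5a_S.
The game is symmetric, so in equilibrium a_S = a_C: the reaction function gives 0.5a_C = 57.75, hence a_C = 115.5.

115.5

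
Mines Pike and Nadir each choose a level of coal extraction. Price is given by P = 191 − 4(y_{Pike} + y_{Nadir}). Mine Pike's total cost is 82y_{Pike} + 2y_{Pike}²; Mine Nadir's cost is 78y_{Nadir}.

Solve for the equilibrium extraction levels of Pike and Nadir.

Mine Pike's profit: π = y_{Pike}(191 − 4(y_{Pike} + y_{Nadir})) − 82y_{Pike} − 2y_{Pike}².
∂π/∂y_{Pike} = 109 − 12y_{Pike} − 4y_{Nadir} = 0, so y_{Pike} = 109/12 − (1/3)y_{Nadir}.
For Nadir: ∂π/∂y_{Nadir} = 113 − 8y_{Nadir} − 4y_{Pike} = 0 ⇒ y_{Nadir} = 14.125 − 0.5y_{Pike}.
Solving the two reaction functions simultaneously: (1 − (−1/3)(−0.5))y_{Pike} = 109/12 − (1/3)·14.125, so (5/6)y_{Pike} = 4.375 and y_{Pike} = 5.25.
Then y_{Nadir} = 14.125 − 0.5·5.25 = 11.5.

5.25, 11.5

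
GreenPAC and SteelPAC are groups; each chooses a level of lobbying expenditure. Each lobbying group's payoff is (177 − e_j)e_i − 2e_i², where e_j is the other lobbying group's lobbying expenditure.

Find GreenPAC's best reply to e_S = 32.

GreenPAC's payoff is (177 − e_S)e_G − 2e_G².
∂π/∂e_G = 177 − e_S − 4e_G = 0, so e_G = 44.25 − 0.25e_S.
At e_S = 32: e_G = 44.25 − 0.25·32 = 36.25.

36.25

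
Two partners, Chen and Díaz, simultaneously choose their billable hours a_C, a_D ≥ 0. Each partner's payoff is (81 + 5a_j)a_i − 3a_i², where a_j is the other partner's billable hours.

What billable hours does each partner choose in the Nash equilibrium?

Chen's payoff is (81 + 5a_D)a_C − 3a_C².
∂π/∂a_C = 81 + 5a_D − 6a_C = 0, so a_C = 13.5 + (5/6)a_D.
The game is symmetric, so in equilibrium a_D = a_C: the reaction function gives (1/6)a_C = 13.5, hence a_C = 81.

81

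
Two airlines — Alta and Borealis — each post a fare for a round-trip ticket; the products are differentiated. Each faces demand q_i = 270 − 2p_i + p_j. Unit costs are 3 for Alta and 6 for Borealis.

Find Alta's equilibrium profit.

Alta's profit: π = (p_{Alta} − 3)(270 − 2p_{Alta} + p_{Borealis}).
∂π/∂p_{Alta} = 276 − 4p_{Alta} + p_{Borealis} = 0 ⇒ p_{Alta} = 69 + 0.25p_{Borealis}.
Similarly p_{Borealis} = 70.5 + 0.25p_{Alta}.
Plugging p_{Borealis} into Alta's best response: p_{Alta} = 69 + 0.25(70.5 + 0.25p_{Alta}) ⇒ 0.9375p_{Alta} = 86.625, so p_{Alta} = 92.4.
Then p_{Borealis} = 70.5 + 0.25·92.4 = 93.6.
q_{Alta} = 270 − 2·92.4 + 93.6 = 178.8.
Profit = (92.4 − 3)·178.8 = 15984.72.

15984.72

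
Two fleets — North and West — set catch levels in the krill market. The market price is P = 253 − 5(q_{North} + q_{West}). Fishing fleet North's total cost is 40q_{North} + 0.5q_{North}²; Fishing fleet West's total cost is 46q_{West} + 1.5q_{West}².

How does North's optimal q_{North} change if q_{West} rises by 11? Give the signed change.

-5

Fishing fleet North's profit: π = q_{North}(253 − 5(q_{North} + q_{West})) − 40q_{North} − 0.5q_{North}².
∂π/∂q_{North} = 213 − 11q_{North} − 5q_{West} = 0, so q_{North} = 213/11 − (5/11)q_{West}.
The reaction-function slope is −5/11, so an 11-unit rise in q_{West} moves q_{North} by −5/11 × 11 = −5. North's best response falls — the actions are strategic substitutes.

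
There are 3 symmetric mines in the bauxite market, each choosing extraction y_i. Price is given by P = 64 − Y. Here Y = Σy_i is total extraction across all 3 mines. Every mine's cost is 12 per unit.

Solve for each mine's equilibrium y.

13

A representative mine's profit is π_i = y_i(64 − Y) − 12y_i, with Y = y_i + Σ_{j≠i} y_j.
First-order condition: 52 − 2y_i − Σ_{j≠i} y_j = 0.
With identical mines, set every y_j = y: then 52 − 2y − 2y = 0, i.e. y = 52/4 = 13.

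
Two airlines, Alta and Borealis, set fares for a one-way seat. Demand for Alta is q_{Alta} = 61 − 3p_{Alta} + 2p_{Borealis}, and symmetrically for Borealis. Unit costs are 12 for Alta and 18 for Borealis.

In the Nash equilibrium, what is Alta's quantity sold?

Alta's profit: π = (p_{Alta} − 12)(61 − 3p_{Alta} + 2p_{Borealis}).
∂π/∂p_{Alta} = 97 − 6p_{Alta} + 2p_{Borealis} = 0 ⇒ p_{Alta} = 97/6 + (1/3)p_{Borealis}.
Similarly p_{Borealis} = 115/6 + (1/3)p_{Alta}.
Plugging p_{Borealis} into Alta's best response: p_{Alta} = 97/6 + (1/3)(115/6 + (1/3)p_{Alta}) ⇒ (8/9)p_{Alta} = 203/9, so p_{Alta} = 25.375.
Then p_{Borealis} = 115/6 + (1/3)·25.375 = 27.625.
q_{Alta} = 61 − 3·25.375 + 2·27.625 = 40.125.

40.125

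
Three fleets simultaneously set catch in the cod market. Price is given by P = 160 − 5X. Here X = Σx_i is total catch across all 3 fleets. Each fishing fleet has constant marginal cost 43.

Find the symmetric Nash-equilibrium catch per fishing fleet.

A representative fishing fleet's profit is π_i = x_i(160 − 5X) − 43x_i, with X = x_i + Σ_{j≠i} x_j.
First-order condition: 117 − 10x_i − 5Σ_{j≠i} x_j = 0.
Imposing symmetry (x_j = x for all j) turns Σ_{j≠i} x_j into 2x, so 117 = 20x and x = 5.85.

5.85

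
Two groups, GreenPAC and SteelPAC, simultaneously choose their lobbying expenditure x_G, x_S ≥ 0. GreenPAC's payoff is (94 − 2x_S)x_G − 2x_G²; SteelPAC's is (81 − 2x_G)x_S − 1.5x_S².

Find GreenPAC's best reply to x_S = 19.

Expanding GreenPAC's payoff: 94x_G − 2x_Sx_G − 2x_G².
∂π/∂x_G = 94 − 2x_S − 4x_G = 0, so x_G = 23.5 − 0.5x_S.
At x_S = 19: x_G = 23.5 − 0.5·19 = 14.

14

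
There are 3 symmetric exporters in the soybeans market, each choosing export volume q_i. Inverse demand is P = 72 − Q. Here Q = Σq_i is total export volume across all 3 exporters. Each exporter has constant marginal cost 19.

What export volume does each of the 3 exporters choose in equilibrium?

A representative exporter's profit is π_i = q_i(72 − Q) − 19q_i, with Q = q_i + Σ_{j≠i} q_j.
First-order condition: 53 − 2q_i − Σ_{j≠i} q_j = 0.
In a symmetric equilibrium every exporter chooses the same q, so Σ_{j≠i} q_j = 2q. The condition becomes 53 − 4q = 0, giving q = 53/4 = 13.25.

13.25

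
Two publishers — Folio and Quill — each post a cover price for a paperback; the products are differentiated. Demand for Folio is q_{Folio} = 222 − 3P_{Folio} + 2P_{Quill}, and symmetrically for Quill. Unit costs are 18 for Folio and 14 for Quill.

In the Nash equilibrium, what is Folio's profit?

7575.1875

Folio's profit: π = (P_{Folio} − 18)(222 − 3P_{Folio} + 2P_{Quill}).
∂π/∂P_{Folio} = 276 − 6P_{Folio} + 2P_{Quill} = 0 ⇒ P_{Folio} = 46 + (1/3)P_{Quill}.
Similarly P_{Quill} = 44 + (1/3)P_{Folio}.
Solving the two reaction functions simultaneously: (1 − (1/3)(1/3))P_{Folio} = 46 + (1/3)·44, so (8/9)P_{Folio} = 182/3 and P_{Folio} = 68.25.
Then P_{Quill} = 44 + (1/3)·68.25 = 66.75.
q_{Folio} = 222 − 3·68.25 + 2·66.75 = 150.75.
Profit = (68.25 − 18)·150.75 = 7575.1875.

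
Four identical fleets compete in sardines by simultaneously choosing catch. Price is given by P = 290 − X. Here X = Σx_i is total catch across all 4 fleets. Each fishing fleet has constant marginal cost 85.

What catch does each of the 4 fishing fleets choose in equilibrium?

A representative fishing fleet's profit is π_i = x_i(290 − X) − 85x_i, with X = x_i + Σ_{j≠i} x_j.
First-order condition: 205 − 2x_i − Σ_{j≠i} x_j = 0.
With identical fishing fleets, set every x_j = x: then 205 − 2x − 3x = 0, i.e. x = 205/5 = 41.

41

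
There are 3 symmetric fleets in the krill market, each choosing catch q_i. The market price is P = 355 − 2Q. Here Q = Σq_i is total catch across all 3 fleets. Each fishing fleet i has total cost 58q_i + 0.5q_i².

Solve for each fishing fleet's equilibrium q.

A representative fishing fleet's profit is π_i = q_i(355 − 2Q) − 58q_i − 0.5q_i², with Q = q_i + Σ_{j≠i} q_j.
First-order condition: 297 − 5q_i − 2Σ_{j≠i} q_j = 0.
Imposing symmetry (q_j = q for all j) turns Σ_{j≠i} q_j into 2q, so 297 = 9q and q = 33.

33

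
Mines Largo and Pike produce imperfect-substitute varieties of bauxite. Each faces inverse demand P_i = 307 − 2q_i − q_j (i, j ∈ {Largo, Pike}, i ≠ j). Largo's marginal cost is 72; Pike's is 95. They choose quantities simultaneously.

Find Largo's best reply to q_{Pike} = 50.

Mine Largo's profit: π = q_{Largo}(307 − 2q_{Largo} − q_{Pike}) − 72q_{Largo}.
∂π/∂q_{Largo} = 235 − 4q_{Largo} − q_{Pike} = 0 ⇒ q_{Largo} = 58.75 − 0.25q_{Pike}.
At q_{Pike} = 50: q_{Largo} = 58.75 − 0.25·50 = 46.25.

46.25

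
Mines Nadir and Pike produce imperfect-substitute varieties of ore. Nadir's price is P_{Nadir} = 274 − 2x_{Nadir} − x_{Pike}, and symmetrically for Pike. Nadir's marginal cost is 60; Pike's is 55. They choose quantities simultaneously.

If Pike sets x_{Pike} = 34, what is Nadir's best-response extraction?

45

Mine Nadir's profit: π = x_{Nadir}(274 − 2x_{Nadir} − x_{Pike}) − 60x_{Nadir}.
∂π/∂x_{Nadir} = 214 − 4x_{Nadir} − x_{Pike} = 0 ⇒ x_{Nadir} = 53.5 − 0.25x_{Pike}.
At x_{Pike} = 34: x_{Nadir} = 53.5 − 0.25·34 = 45.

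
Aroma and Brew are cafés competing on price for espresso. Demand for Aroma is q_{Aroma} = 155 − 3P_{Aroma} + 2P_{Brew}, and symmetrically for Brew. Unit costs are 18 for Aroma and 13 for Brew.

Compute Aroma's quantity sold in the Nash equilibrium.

Aroma's profit: π = (P_{Aroma} − 18)(155 − 3P_{Aroma} + 2P_{Brew}).
∂π/∂P_{Aroma} = 209 − 6P_{Aroma} + 2P_{Brew} = 0 ⇒ P_{Aroma} = 209/6 + (1/3)P_{Brew}.
Similarly P_{Brew} = 97/3 + (1/3)P_{Aroma}.
Solving the two reaction functions simultaneously: (1 − (1/3)(1/3))P_{Aroma} = 209/6 + (1/3)·(97/3), so (8/9)P_{Aroma} = 821/18 and P_{Aroma} = 51.3125.
Then P_{Brew} = 97/3 + (1/3)·51.3125 = 49.4375.
q_{Aroma} = 155 − 3·51.3125 + 2·49.4375 = 99.9375.

99.9375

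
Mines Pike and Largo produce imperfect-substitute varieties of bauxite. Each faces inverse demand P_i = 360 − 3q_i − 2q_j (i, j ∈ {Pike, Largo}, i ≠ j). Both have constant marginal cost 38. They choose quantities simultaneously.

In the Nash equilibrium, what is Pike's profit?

Mine Pike's profit: π = q_{Pike}(360 − 3q_{Pike} − 2q_{Largo}) − 38q_{Pike}.
∂π/∂q_{Pike} = 322 − 6q_{Pike} − 2q_{Largo} = 0 ⇒ q_{Pike} = 161/3 − (1/3)q_{Largo}.
Setting q_{Pike} = q_{Largo} in the reaction function: q_{Pike} = 161/3 − (1/3)q_{Pike}, so q_{Pike} = (161/3) / (4/3) = 40.25.
P_{Pike} = 360 − 3·40.25 − 2·40.25 = 158.75.
Profit = (158.75 − 38)·40.25 = 4860.1875.

4860.1875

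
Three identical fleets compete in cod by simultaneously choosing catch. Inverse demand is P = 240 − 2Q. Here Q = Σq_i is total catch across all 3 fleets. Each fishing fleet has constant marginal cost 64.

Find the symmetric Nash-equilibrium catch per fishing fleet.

A representative fishing fleet's profit is π_i = q_i(240 − 2Q) − 64q_i, with Q = q_i + Σ_{j≠i} q_j.
First-order condition: 176 − 4q_i − 2Σ_{j≠i} q_j = 0.
Imposing symmetry (q_j = q for all j) turns Σ_{j≠i} q_j into 2q, so 176 = 8q and q = 22.

22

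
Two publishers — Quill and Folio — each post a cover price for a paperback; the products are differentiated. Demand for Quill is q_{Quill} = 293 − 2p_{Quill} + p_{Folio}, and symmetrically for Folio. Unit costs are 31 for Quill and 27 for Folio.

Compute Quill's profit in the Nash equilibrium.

15068.48

Quill's profit: π = (p_{Quill} − 31)(293 − 2p_{Quill} + p_{Folio}).
∂π/∂p_{Quill} = 355 − 4p_{Quill} + p_{Folio} = 0 ⇒ p_{Quill} = 88.75 + 0.25p_{Folio}.
Similarly p_{Folio} = 86.75 + 0.25p_{Quill}.
Substituting the second reaction function into the first: p_{Quill} = 88.75 + 0.25(86.75 + 0.25p_{Quill}), which gives 0.9375p_{Quill} = 110.4375 ⇒ p_{Quill} = 117.8.
Then p_{Folio} = 86.75 + 0.25·117.8 = 116.2.
q_{Quill} = 293 − 2·117.8 + 116.2 = 173.6.
Profit = (117.8 − 31)·173.6 = 15068.48.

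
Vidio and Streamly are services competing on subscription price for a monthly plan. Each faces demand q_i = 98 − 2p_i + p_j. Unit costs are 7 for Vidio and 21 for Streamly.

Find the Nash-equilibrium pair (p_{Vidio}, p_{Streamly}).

39.2, 44.8

Vidio's profit: π = (p_{Vidio} − 7)(98 − 2p_{Vidio} + p_{Streamly}).
∂π/∂p_{Vidio} = 112 − 4p_{Vidio} + p_{Streamly} = 0 ⇒ p_{Vidio} = 28 + 0.25p_{Streamly}.
Similarly p_{Streamly} = 35 + 0.25p_{Vidio}.
Plugging p_{Streamly} into Vidio's best response: p_{Vidio} = 28 + 0.25(35 + 0.25p_{Vidio}) ⇒ 0.9375p_{Vidio} = 36.75, so p_{Vidio} = 39.2.
Then p_{Streamly} = 35 + 0.25·39.2 = 44.8.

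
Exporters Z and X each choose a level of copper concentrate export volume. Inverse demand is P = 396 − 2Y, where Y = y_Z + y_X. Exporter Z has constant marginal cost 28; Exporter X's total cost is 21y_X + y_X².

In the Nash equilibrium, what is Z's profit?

10628.82

Exporter Z's profit: π = y_Z(396 − 2(y_Z + y_X)) − 28y_Z.
∂π/∂y_Z = 368 − 4y_Z − 2y_X = 0, so y_Z = 92 − 0.5y_X.
For X: ∂π/∂y_X = 375 − 6y_X − 2y_Z = 0 ⇒ y_X = 62.5 − (1/3)y_Z.
Substituting the second reaction function into the first: y_Z = 92 − 0.5(62.5 − (1/3)y_Z), which gives (5/6)y_Z = 60.75 ⇒ y_Z = 72.9.
Then y_X = 62.5 − (1/3)·72.9 = 38.2.
Price P = 396 − 2·111.1 = 173.8.
Z's profit: (173.8 − 28)·72.9 = 10628.82.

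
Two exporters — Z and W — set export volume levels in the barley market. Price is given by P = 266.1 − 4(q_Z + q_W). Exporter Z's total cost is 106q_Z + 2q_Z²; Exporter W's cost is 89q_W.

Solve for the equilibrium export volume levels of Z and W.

Exporter Z's profit: π = q_Z(266.1 − 4(q_Z + q_W)) − 106q_Z − 2q_Z².
∂π/∂q_Z = 160.1 − 12q_Z − 4q_W = 0, so q_Z = 1601/120 − (1/3)q_W.
For W: ∂π/∂q_W = 177.1 − 8q_W − 4q_Z = 0 ⇒ q_W = 22.1375 − 0.5q_Z.
Solving the two reaction functions simultaneously: (1 − (−1/3)(−0.5))q_Z = 1601/120 − (1/3)·22.1375, so (5/6)q_Z = 5.9625 and q_Z = 7.155.
Then q_W = 22.1375 − 0.5·7.155 = 18.56.

7.155, 18.56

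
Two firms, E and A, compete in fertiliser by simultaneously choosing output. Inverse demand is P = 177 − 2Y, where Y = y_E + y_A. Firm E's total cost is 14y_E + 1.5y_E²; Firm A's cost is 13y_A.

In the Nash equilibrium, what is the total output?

Firm E's profit: π = y_E(177 − 2(y_E + y_A)) − 14y_E − 1.5y_E².
∂π/∂y_E = 163 − 7y_E − 2y_A = 0, so y_E = 163/7 − (2/7)y_A.
For A: ∂π/∂y_A = 164 − 4y_A − 2y_E = 0 ⇒ y_A = 41 − 0.5y_E.
Plugging y_A into E's best response: y_E = 163/7 − (2/7)(41 − 0.5y_E) ⇒ (6/7)y_E = 81/7, so y_E = 13.5.
Then y_A = 41 − 0.5·13.5 = 34.25.
Total output: 13.5 + 34.25 = 47.75.

47.75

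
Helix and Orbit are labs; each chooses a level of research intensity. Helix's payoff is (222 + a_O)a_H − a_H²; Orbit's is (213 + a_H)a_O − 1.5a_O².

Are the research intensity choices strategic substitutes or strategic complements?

Expanding Helix's payoff: 222a_H + a_Oa_H − a_H².
∂π/∂a_H = 222 + a_O − 2a_H = 0, so a_H = 111 + 0.5a_O.
The best-response slope da_H/da_O = 0.5 > 0: the reaction function is upward-sloping, so the choices are strategic complements.

strategic complements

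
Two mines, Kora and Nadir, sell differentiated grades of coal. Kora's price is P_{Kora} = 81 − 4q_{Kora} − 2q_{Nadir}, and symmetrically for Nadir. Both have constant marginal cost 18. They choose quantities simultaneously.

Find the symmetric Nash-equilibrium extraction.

Mine Kora's profit: π = q_{Kora}(81 − 4q_{Kora} − 2q_{Nadir}) − 18q_{Kora}.
∂π/∂q_{Kora} = 63 − 8q_{Kora} − 2q_{Nadir} = 0 ⇒ q_{Kora} = 7.875 − 0.25q_{Nadir}.
Setting q_{Kora} = q_{Nadir} in the reaction function: q_{Kora} = 7.875 − 0.25q_{Kora}, so q_{Kora} = 7.875 / 1.25 = 6.3.

6.3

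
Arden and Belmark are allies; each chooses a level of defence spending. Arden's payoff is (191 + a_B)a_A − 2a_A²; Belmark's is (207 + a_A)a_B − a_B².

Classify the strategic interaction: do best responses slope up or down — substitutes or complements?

Expanding Arden's payoff: 191a_A + a_Ba_A − 2a_A².
∂π/∂a_A = 191 + a_B − 4a_A = 0, so a_A = 47.75 + 0.25a_B.
The best-response slope da_A/da_B = 0.25 > 0: the reaction function is upward-sloping, so the choices are strategic complements.

strategic complements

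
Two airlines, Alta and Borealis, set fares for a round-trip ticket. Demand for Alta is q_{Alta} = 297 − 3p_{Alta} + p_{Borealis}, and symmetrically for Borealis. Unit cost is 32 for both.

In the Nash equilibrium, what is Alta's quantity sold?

139.8

Alta's profit: π = (p_{Alta} − 32)(297 − 3p_{Alta} + p_{Borealis}).
∂π/∂p_{Alta} = 393 − 6p_{Alta} + p_{Borealis} = 0 ⇒ p_{Alta} = 65.5 + (1/6)p_{Borealis}.
The game is symmetric, so in equilibrium p_{Borealis} = p_{Alta}: the reaction function gives (5/6)p_{Alta} = 65.5, hence p_{Alta} = 78.6.
q_{Alta} = 297 − 3·78.6 + 78.6 = 139.8.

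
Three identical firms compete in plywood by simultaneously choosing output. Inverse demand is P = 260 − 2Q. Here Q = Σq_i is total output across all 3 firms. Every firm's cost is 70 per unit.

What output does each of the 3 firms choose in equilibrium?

A representative firm's profit is π_i = q_i(260 − 2Q) − 70q_i, with Q = q_i + Σ_{j≠i} q_j.
First-order condition: 190 − 4q_i − 2Σ_{j≠i} q_j = 0.
With identical firms, set every q_j = q: then 190 − 4q − 4q = 0, i.e. q = 190/8 = 23.75.

23.75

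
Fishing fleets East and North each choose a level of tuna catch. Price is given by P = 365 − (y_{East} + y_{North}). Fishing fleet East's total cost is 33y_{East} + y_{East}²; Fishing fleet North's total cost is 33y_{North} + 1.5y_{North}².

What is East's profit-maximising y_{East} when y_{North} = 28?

Fishing fleet East's profit: π = y_{East}(365 − (y_{East} + y_{North})) − 33y_{East} − y_{East}².
∂π/∂y_{East} = 332 − 4y_{East} − y_{North} = 0, so y_{East} = 83 − 0.25y_{North}.
At y_{North} = 28: y_{East} = 83 − 0.25·28 = 76.

76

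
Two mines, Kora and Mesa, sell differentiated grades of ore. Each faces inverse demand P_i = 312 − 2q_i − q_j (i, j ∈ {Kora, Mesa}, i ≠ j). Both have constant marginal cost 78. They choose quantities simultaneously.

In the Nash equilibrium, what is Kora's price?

171.6

Mine Kora's profit: π = q_{Kora}(312 − 2q_{Kora} − q_{Mesa}) − 78q_{Kora}.
∂π/∂q_{Kora} = 234 − 4q_{Kora} − q_{Mesa} = 0 ⇒ q_{Kora} = 58.5 − 0.25q_{Mesa}.
The game is symmetric, so in equilibrium q_{Mesa} = q_{Kora}: the reaction function gives 1.25q_{Kora} = 58.5, hence q_{Kora} = 46.8.
P_{Kora} = 312 − 2·46.8 − 46.8 = 171.6.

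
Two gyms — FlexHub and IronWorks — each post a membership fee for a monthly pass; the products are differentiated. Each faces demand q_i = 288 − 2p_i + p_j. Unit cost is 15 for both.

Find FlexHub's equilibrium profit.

FlexHub's profit: π = (p_{FlexHub} − 15)(288 − 2p_{FlexHub} + p_{IronWorks}).
∂π/∂p_{FlexHub} = 318 − 4p_{FlexHub} + p_{IronWorks} = 0 ⇒ p_{FlexHub} = 79.5 + 0.25p_{IronWorks}.
By symmetry p_{IronWorks} = p_{FlexHub}; substituting into the reaction function, 0.75p_{FlexHub} = 79.5 and p_{FlexHub} = 106.
q_{FlexHub} = 288 − 2·106 + 106 = 182.
Profit = (106 − 15)·182 = 16562.

16562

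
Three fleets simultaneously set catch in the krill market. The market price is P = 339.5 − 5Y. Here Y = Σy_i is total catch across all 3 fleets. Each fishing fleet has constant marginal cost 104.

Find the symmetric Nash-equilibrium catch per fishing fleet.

A representative fishing fleet's profit is π_i = y_i(339.5 − 5Y) − 104y_i, with Y = y_i + Σ_{j≠i} y_j.
First-order condition: 235.5 − 10y_i − 5Σ_{j≠i} y_j = 0.
Imposing symmetry (y_j = y for all j) turns Σ_{j≠i} y_j into 2y, so 235.5 = 20y and y = 11.775.

11.775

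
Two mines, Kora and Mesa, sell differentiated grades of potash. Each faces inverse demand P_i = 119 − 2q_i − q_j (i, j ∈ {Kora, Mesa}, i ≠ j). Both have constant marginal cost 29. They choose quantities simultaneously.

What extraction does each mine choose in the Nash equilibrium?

Mine Kora's profit: π = q_{Kora}(119 − 2q_{Kora} − q_{Mesa}) − 29q_{Kora}.
∂π/∂q_{Kora} = 90 − 4q_{Kora} − q_{Mesa} = 0 ⇒ q_{Kora} = 22.5 − 0.25q_{Mesa}.
By symmetry q_{Mesa} = q_{Kora}; substituting into the reaction function, 1.25q_{Kora} = 22.5 and q_{Kora} = 18.

18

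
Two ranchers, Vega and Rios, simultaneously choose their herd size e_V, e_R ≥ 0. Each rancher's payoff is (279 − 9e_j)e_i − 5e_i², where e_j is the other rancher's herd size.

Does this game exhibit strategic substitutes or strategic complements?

strategic substitutes

Vega's payoff is (279 − 9e_R)e_V − 5e_V².
∂π/∂e_V = 279 − 9e_R − 10e_V = 0, so e_V = 27.9 − 0.9e_R.
The best-response slope de_V/de_R = −0.9 < 0: the reaction function is downward-sloping, so the choices are strategic substitutes.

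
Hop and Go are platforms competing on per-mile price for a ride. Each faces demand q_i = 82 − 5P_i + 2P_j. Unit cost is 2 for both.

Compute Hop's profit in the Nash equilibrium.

Hop's profit: π = (P_{Hop} − 2)(82 − 5P_{Hop} + 2P_{Go}).
∂π/∂P_{Hop} = 92 − 10P_{Hop} + 2P_{Go} = 0 ⇒ P_{Hop} = 9.2 + 0.2P_{Go}.
The game is symmetric, so in equilibrium P_{Go} = P_{Hop}: the reaction function gives 0.8P_{Hop} = 9.2, hence P_{Hop} = 11.5.
q_{Hop} = 82 − 5·11.5 + 2·11.5 = 47.5.
Profit = (11.5 − 2)·47.5 = 451.25.

451.25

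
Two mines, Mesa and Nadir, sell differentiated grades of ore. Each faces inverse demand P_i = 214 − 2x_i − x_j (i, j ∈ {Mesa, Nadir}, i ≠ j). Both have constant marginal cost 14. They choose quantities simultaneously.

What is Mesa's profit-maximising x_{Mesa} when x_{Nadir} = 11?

47.25

Mine Mesa's profit: π = x_{Mesa}(214 − 2x_{Mesa} − x_{Nadir}) − 14x_{Mesa}.
∂π/∂x_{Mesa} = 200 − 4x_{Mesa} − x_{Nadir} = 0 ⇒ x_{Mesa} = 50 − 0.25x_{Nadir}.
At x_{Nadir} = 11: x_{Mesa} = 50 − 0.25·11 = 47.25.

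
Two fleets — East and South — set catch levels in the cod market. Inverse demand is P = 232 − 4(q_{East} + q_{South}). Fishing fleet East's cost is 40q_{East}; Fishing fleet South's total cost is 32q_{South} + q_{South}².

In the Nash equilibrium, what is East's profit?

1225

Fishing fleet East's profit: π = q_{East}(232 − 4(q_{East} + q_{South})) − 40q_{East}.
∂π/∂q_{East} = 192 − 8q_{East} − 4q_{South} = 0, so q_{East} = 24 − 0.5q_{South}.
For South: ∂π/∂q_{South} = 200 − 10q_{South} − 4q_{East} = 0 ⇒ q_{South} = 20 − 0.4q_{East}.
Solving the two reaction functions simultaneously: (1 − (−0.5)(−0.4))q_{East} = 24 − 0.5·20, so 0.8q_{East} = 14 and q_{East} = 17.5.
Then q_{South} = 20 − 0.4·17.5 = 13.
Price P = 232 − 4·30.5 = 110.
East's profit: (110 − 40)·17.5 = 1225.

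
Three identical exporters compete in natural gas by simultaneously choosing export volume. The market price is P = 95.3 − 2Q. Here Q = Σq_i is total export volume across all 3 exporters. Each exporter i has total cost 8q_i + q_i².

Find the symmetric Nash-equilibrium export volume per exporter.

8.73

A representative exporter's profit is π_i = q_i(95.3 − 2Q) − 8q_i − q_i², with Q = q_i + Σ_{j≠i} q_j.
First-order condition: 87.3 − 6q_i − 2Σ_{j≠i} q_j = 0.
In a symmetric equilibrium every exporter chooses the same q, so Σ_{j≠i} q_j = 2q. The condition becomes 87.3 − 10q = 0, giving q = 87.3/10 = 8.73.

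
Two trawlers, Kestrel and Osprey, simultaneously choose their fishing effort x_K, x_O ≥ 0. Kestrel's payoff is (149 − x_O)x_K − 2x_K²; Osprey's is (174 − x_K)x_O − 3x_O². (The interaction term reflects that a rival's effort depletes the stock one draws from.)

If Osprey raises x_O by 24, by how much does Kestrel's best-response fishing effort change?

Expanding Kestrel's payoff: 149x_K − x_Ox_K − 2x_K².
∂π/∂x_K = 149 − x_O − 4x_K = 0, so x_K = 37.25 − 0.25x_O.
The reaction-function slope is −0.25, so a 24-unit rise in x_O moves x_K by −0.25 × 24 = −6. Kestrel's best response falls — the actions are strategic substitutes.

-6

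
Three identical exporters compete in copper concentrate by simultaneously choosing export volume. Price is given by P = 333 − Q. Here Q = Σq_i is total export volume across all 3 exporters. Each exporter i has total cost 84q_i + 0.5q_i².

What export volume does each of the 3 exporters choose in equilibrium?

A representative exporter's profit is π_i = q_i(333 − Q) − 84q_i − 0.5q_i², with Q = q_i + Σ_{j≠i} q_j.
First-order condition: 249 − 3q_i − Σ_{j≠i} q_j = 0.
Imposing symmetry (q_j = q for all j) turns Σ_{j≠i} q_j into 2q, so 249 = 5q and q = 49.8.

49.8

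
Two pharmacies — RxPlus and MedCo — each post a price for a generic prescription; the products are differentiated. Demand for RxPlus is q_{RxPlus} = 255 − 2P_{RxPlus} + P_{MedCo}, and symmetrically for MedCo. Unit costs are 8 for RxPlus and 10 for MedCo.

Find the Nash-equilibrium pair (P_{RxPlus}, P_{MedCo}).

90.6, 91.4

RxPlus's profit: π = (P_{RxPlus} − 8)(255 − 2P_{RxPlus} + P_{MedCo}).
∂π/∂P_{RxPlus} = 271 − 4P_{RxPlus} + P_{MedCo} = 0 ⇒ P_{RxPlus} = 67.75 + 0.25P_{MedCo}.
Similarly P_{MedCo} = 68.75 + 0.25P_{RxPlus}.
Substituting the second reaction function into the first: P_{RxPlus} = 67.75 + 0.25(68.75 + 0.25P_{RxPlus}), which gives 0.9375P_{RxPlus} = 84.9375 ⇒ P_{RxPlus} = 90.6.
Then P_{MedCo} = 68.75 + 0.25·90.6 = 91.4.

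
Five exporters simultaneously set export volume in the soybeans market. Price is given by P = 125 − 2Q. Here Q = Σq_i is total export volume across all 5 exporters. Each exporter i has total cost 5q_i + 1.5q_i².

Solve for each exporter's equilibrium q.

A representative exporter's profit is π_i = q_i(125 − 2Q) − 5q_i − 1.5q_i², with Q = q_i + Σ_{j≠i} q_j.
First-order condition: 120 − 7q_i − 2Σ_{j≠i} q_j = 0.
In a symmetric equilibrium every exporter chooses the same q, so Σ_{j≠i} q_j = 4q. The condition becomes 120 − 15q = 0, giving q = 120/15 = 8.

8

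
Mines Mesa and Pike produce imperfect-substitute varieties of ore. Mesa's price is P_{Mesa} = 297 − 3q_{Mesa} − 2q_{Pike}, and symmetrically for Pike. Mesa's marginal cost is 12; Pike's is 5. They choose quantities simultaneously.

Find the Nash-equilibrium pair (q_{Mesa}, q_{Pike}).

35.1875, 36.9375

Mine Mesa's profit: π = q_{Mesa}(297 − 3q_{Mesa} − 2q_{Pike}) − 12q_{Mesa}.
∂π/∂q_{Mesa} = 285 − 6q_{Mesa} − 2q_{Pike} = 0 ⇒ q_{Mesa} = 47.5 − (1/3)q_{Pike}.
Similarly q_{Pike} = 146/3 − (1/3)q_{Mesa}.
Substituting the second reaction function into the first: q_{Mesa} = 47.5 − (1/3)(146/3 − (1/3)q_{Mesa}), which gives (8/9)q_{Mesa} = 563/18 ⇒ q_{Mesa} = 35.1875.
Then q_{Pike} = 146/3 − (1/3)·35.1875 = 36.9375.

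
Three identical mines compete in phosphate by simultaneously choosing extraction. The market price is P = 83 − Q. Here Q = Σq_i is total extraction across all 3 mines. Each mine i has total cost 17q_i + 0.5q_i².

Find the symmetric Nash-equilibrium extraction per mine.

A representative mine's profit is π_i = q_i(83 − Q) − 17q_i − 0.5q_i², with Q = q_i + Σ_{j≠i} q_j.
First-order condition: 66 − 3q_i − Σ_{j≠i} q_j = 0.
In a symmetric equilibrium every mine chooses the same q, so Σ_{j≠i} q_j = 2q. The condition becomes 66 − 5q = 0, giving q = 66/5 = 13.2.

13.2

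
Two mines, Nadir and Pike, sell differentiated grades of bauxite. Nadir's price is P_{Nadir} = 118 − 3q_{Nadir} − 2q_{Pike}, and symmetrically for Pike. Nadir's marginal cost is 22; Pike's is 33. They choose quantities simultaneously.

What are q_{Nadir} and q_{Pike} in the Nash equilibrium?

12.6875, 9.9375

Mine Nadir's profit: π = q_{Nadir}(118 − 3q_{Nadir} − 2q_{Pike}) − 22q_{Nadir}.
∂π/∂q_{Nadir} = 96 − 6q_{Nadir} − 2q_{Pike} = 0 ⇒ q_{Nadir} = 16 − (1/3)q_{Pike}.
Similarly q_{Pike} = 85/6 − (1/3)q_{Nadir}.
Plugging q_{Pike} into Nadir's best response: q_{Nadir} = 16 − (1/3)(85/6 − (1/3)q_{Nadir}) ⇒ (8/9)q_{Nadir} = 203/18, so q_{Nadir} = 12.6875.
Then q_{Pike} = 85/6 − (1/3)·12.6875 = 9.9375.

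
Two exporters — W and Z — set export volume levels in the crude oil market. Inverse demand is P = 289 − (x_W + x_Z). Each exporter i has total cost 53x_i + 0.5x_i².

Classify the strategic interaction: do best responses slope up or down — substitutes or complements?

Exporter W's profit: π = x_W(289 − (x_W + x_Z)) − 53x_W − 0.5x_W².
∂π/∂x_W = 236 − 3x_W − x_Z = 0, so x_W = 236/3 − (1/3)x_Z.
The best-response slope dx_W/dx_Z = −1/3 < 0: the reaction function is downward-sloping, so the choices are strategic substitutes.

strategic substitutes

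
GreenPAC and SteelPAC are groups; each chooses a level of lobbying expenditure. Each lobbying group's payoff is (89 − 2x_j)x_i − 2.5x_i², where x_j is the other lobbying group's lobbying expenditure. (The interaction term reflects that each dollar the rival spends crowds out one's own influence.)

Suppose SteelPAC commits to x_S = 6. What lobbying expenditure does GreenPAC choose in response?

15.4

GreenPAC's payoff is (89 − 2x_S)x_G − 2.5x_G².
∂π/∂x_G = 89 − 2x_S − 5x_G = 0, so x_G = 17.8 − 0.4x_S.
At x_S = 6: x_G = 17.8 − 0.4·6 = 15.4.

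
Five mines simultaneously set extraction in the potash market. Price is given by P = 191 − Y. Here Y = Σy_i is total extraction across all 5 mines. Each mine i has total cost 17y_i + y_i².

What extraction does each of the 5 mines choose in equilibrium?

A representative mine's profit is π_i = y_i(191 − Y) − 17y_i − y_i², with Y = y_i + Σ_{j≠i} y_j.
First-order condition: 174 − 4y_i − Σ_{j≠i} y_j = 0.
In a symmetric equilibrium every mine chooses the same y, so Σ_{j≠i} y_j = 4y. The condition becomes 174 − 8y = 0, giving y = 174/8 = 21.75.

21.75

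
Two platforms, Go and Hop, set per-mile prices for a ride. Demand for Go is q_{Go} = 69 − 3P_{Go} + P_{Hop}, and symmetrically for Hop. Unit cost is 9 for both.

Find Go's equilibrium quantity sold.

30.6

Go's profit: π = (P_{Go} − 9)(69 − 3P_{Go} + P_{Hop}).
∂π/∂P_{Go} = 96 − 6P_{Go} + P_{Hop} = 0 ⇒ P_{Go} = 16 + (1/6)P_{Hop}.
Setting P_{Go} = P_{Hop} in the reaction function: P_{Go} = 16 + (1/6)P_{Go}, so P_{Go} = 16 / (5/6) = 19.2.
q_{Go} = 69 − 3·19.2 + 19.2 = 30.6.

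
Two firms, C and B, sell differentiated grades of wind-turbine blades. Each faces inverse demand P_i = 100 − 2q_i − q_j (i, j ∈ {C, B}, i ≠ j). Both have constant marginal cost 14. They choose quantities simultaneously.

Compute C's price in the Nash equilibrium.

48.4

Firm C's profit: π = q_C(100 − 2q_C − q_B) − 14q_C.
∂π/∂q_C = 86 − 4q_C − q_B = 0 ⇒ q_C = 21.5 − 0.25q_B.
The game is symmetric, so in equilibrium q_B = q_C: the reaction function gives 1.25q_C = 21.5, hence q_C = 17.2.
P_C = 100 − 2·17.2 − 17.2 = 48.4.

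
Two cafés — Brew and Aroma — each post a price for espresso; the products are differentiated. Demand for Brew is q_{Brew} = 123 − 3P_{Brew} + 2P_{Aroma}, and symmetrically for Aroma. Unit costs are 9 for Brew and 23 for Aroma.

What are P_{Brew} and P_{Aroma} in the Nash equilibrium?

40.125, 45.375

Brew's profit: π = (P_{Brew} − 9)(123 − 3P_{Brew} + 2P_{Aroma}).
∂π/∂P_{Brew} = 150 − 6P_{Brew} + 2P_{Aroma} = 0 ⇒ P_{Brew} = 25 + (1/3)P_{Aroma}.
Similarly P_{Aroma} = 32 + (1/3)P_{Brew}.
Substituting the second reaction function into the first: P_{Brew} = 25 + (1/3)(32 + (1/3)P_{Brew}), which gives (8/9)P_{Brew} = 107/3 ⇒ P_{Brew} = 40.125.
Then P_{Aroma} = 32 + (1/3)·40.125 = 45.375.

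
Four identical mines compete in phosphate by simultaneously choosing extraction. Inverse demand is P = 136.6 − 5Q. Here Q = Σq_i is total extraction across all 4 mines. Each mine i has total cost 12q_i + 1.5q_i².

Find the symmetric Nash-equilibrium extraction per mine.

4.45

A representative mine's profit is π_i = q_i(136.6 − 5Q) − 12q_i − 1.5q_i², with Q = q_i + Σ_{j≠i} q_j.
First-order condition: 124.6 − 13q_i − 5Σ_{j≠i} q_j = 0.
With identical mines, set every q_j = q: then 124.6 − 13q − 15q = 0, i.e. q = 124.6/28 = 4.45.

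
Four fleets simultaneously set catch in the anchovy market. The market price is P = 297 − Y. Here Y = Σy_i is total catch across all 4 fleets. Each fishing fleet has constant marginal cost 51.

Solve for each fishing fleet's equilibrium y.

A representative fishing fleet's profit is π_i = y_i(297 − Y) − 51y_i, with Y = y_i + Σ_{j≠i} y_j.
First-order condition: 246 − 2y_i − Σ_{j≠i} y_j = 0.
In a symmetric equilibrium every fishing fleet chooses the same y, so Σ_{j≠i} y_j = 3y. The condition becomes 246 − 5y = 0, giving y = 246/5 = 49.2.

49.2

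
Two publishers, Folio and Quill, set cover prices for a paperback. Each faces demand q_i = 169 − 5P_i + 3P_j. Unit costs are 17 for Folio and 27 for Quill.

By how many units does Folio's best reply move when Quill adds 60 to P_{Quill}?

18

Folio's profit: π = (P_{Folio} − 17)(169 − 5P_{Folio} + 3P_{Quill}).
∂π/∂P_{Folio} = 254 − 10P_{Folio} + 3P_{Quill} = 0 ⇒ P_{Folio} = 25.4 + 0.3P_{Quill}.
The reaction-function slope is 0.3, so a 60-unit rise in P_{Quill} moves P_{Folio} by 0.3 × 60 = 18. Folio's best response rises — the actions are strategic complements.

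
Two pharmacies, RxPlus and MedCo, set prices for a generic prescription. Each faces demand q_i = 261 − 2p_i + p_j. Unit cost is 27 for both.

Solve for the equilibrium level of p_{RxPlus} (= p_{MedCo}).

105

RxPlus's profit: π = (p_{RxPlus} − 27)(261 − 2p_{RxPlus} + p_{MedCo}).
∂π/∂p_{RxPlus} = 315 − 4p_{RxPlus} + p_{MedCo} = 0 ⇒ p_{RxPlus} = 78.75 + 0.25p_{MedCo}.
By symmetry p_{MedCo} = p_{RxPlus}; substituting into the reaction function, 0.75p_{RxPlus} = 78.75 and p_{RxPlus} = 105.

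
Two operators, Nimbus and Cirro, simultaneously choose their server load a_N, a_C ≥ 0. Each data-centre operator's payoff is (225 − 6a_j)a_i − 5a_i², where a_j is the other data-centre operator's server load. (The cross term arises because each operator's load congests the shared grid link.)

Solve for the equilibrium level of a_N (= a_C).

Nimbus's payoff is (225 − 6a_C)a_N − 5a_N².
∂π/∂a_N = 225 − 6a_C − 10a_N = 0, so a_N = 22.5 − 0.6a_C.
The game is symmetric, so in equilibrium a_C = a_N: the reaction function gives 1.6a_N = 22.5, hence a_N = 14.0625.

14.0625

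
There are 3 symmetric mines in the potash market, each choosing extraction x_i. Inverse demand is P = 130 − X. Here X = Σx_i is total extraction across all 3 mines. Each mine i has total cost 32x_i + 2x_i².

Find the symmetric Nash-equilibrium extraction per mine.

A representative mine's profit is π_i = x_i(130 − X) − 32x_i − 2x_i², with X = x_i + Σ_{j≠i} x_j.
First-order condition: 98 − 6x_i − Σ_{j≠i} x_j = 0.
With identical mines, set every x_j = x: then 98 − 6x − 2x = 0, i.e. x = 98/8 = 12.25.

12.25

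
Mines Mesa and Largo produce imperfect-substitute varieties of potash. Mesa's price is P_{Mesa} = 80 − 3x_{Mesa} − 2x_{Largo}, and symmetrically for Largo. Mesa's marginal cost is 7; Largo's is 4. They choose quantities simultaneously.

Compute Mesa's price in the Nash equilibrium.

Mine Mesa's profit: π = x_{Mesa}(80 − 3x_{Mesa} − 2x_{Largo}) − 7x_{Mesa}.
∂π/∂x_{Mesa} = 73 − 6x_{Mesa} − 2x_{Largo} = 0 ⇒ x_{Mesa} = 73/6 − (1/3)x_{Largo}.
Similarly x_{Largo} = 38/3 − (1/3)x_{Mesa}.
Solving the two reaction functions simultaneously: (1 − (−1/3)(−1/3))x_{Mesa} = 73/6 − (1/3)·(38/3), so (8/9)x_{Mesa} = 143/18 and x_{Mesa} = 8.9375.
Then x_{Largo} = 38/3 − (1/3)·8.9375 = 9.6875.
P_{Mesa} = 80 − 3·8.9375 − 2·9.6875 = 33.8125.

33.8125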